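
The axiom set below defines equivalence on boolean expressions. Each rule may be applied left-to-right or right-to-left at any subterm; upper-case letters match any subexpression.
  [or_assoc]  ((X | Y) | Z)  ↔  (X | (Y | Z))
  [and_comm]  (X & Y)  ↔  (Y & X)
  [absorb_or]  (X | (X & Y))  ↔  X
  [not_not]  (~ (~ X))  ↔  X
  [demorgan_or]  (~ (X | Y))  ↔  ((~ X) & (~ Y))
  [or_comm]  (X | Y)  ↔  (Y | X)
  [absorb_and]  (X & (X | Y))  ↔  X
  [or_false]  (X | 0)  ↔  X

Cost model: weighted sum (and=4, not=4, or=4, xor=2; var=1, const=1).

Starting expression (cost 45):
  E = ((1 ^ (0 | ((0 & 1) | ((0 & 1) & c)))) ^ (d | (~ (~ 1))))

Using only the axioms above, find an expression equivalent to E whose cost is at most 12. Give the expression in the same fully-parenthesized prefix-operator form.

((1 ^ 0) ^ (d | 1))   [cost 12]

step 1: not_not (→) rewrites (~ (~ 1)) into 1, now ((1 ^ (0 | ((0 & 1) | ((0 & 1) & c)))) ^ (d | 1))
step 2: absorb_or (→) rewrites ((0 & 1) | ((0 & 1) & c)) into (0 & 1), now ((1 ^ (0 | (0 & 1))) ^ (d | 1))
step 3: absorb_or (→) rewrites (0 | (0 & 1)) into 0, reaching cost 12 (bound 12)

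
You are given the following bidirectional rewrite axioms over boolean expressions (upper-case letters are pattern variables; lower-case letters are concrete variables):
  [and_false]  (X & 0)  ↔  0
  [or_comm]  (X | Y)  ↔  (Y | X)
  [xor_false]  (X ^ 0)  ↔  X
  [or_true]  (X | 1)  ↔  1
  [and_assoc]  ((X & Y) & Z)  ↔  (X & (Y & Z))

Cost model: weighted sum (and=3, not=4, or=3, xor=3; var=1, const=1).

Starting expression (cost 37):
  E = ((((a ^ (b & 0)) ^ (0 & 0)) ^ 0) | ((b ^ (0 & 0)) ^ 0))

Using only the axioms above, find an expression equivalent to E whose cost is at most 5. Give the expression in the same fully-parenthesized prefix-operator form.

step 1: and_false (→) rewrites (b & 0) into 0, now ((((a ^ 0) ^ (0 & 0)) ^ 0) | ((b ^ (0 & 0)) ^ 0))
step 2: xor_false (→) rewrites ((b ^ (0 & 0)) ^ 0) into (b ^ (0 & 0)), now ((((a ^ 0) ^ (0 & 0)) ^ 0) | (b ^ (0 & 0)))
step 3: and_false (→) rewrites (0 & 0) into 0, now ((((a ^ 0) ^ (0 & 0)) ^ 0) | (b ^ 0))
step 4: and_false (→) rewrites (0 & 0) into 0, now ((((a ^ 0) ^ 0) ^ 0) | (b ^ 0))
step 5: xor_false (→) rewrites (b ^ 0) into b, now ((((a ^ 0) ^ 0) ^ 0) | b)
step 6: xor_false (→) rewrites (a ^ 0) into a, now (((a ^ 0) ^ 0) | b)
step 7: xor_false (→) rewrites (a ^ 0) into a, now ((a ^ 0) | b)
step 8: xor_false (→) rewrites (a ^ 0) into a, reaching cost 5 (bound 5)

(a | b)   [cost 5]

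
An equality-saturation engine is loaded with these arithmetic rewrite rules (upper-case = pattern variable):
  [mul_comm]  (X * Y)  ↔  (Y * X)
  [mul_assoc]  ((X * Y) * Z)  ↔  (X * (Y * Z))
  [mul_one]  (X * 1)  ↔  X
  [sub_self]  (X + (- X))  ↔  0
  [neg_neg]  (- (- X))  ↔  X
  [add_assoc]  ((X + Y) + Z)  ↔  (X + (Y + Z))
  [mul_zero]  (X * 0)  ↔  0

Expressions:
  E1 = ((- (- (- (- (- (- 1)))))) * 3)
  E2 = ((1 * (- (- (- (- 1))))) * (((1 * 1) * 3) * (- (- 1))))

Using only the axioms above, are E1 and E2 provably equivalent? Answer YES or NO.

YES

1. [neg_neg →] (- (- 1))  →  1;  E1 = ((- (- (- (- 1)))) * 3)
2. [neg_neg →] (- (- (- 1)))  →  (- 1);  E1 = ((- (- 1)) * 3)
3. [neg_neg →] (- (- 1))  →  1;  E1 = (1 * 3)
4. [mul_one ←] (1 * 3)  →  ((1 * 3) * 1)
5. [mul_one ←] (1 * 3)  →  ((1 * 3) * 1);  E1 = (((1 * 3) * 1) * 1)
6. [mul_one ←] 1  →  (1 * 1);  E1 = (((1 * 3) * 1) * (1 * 1))
7. [neg_neg ←] 1  →  (- (- 1));  E1 = (((1 * 3) * (- (- 1))) * (1 * 1))
8. [mul_comm →] (((1 * 3) * (- (- 1))) * (1 * 1))  →  ((1 * 1) * ((1 * 3) * (- (- 1))))
9. [neg_neg ←] 1  →  (- (- 1));  E1 = ((1 * (- (- 1))) * ((1 * 3) * (- (- 1))))
10. [mul_one ←] 1  →  (1 * 1);  E1 = ((1 * (- (- 1))) * (((1 * 1) * 3) * (- (- 1))))
11. [neg_neg ←] (- 1)  →  (- (- (- 1)));  this is E2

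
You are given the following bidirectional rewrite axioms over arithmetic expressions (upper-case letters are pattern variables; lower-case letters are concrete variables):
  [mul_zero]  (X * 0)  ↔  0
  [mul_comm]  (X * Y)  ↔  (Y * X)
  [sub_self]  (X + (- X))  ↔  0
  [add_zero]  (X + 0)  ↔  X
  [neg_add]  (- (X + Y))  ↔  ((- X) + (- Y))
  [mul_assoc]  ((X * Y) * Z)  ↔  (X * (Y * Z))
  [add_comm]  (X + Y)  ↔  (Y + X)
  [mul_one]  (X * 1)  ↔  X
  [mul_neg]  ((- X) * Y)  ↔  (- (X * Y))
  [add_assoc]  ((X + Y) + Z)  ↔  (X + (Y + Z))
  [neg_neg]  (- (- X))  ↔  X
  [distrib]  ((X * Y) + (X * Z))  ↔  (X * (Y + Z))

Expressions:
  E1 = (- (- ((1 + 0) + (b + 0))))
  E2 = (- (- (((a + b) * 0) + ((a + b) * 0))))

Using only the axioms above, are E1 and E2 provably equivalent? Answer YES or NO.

NO

All listed rules preserve value, hence provable equivalence implies equal values everywhere; look for a separating assignment.
a=0, b=0 gives E1 ↦ 1, E2 ↦ 0; values differ ⇒ not provably equivalent.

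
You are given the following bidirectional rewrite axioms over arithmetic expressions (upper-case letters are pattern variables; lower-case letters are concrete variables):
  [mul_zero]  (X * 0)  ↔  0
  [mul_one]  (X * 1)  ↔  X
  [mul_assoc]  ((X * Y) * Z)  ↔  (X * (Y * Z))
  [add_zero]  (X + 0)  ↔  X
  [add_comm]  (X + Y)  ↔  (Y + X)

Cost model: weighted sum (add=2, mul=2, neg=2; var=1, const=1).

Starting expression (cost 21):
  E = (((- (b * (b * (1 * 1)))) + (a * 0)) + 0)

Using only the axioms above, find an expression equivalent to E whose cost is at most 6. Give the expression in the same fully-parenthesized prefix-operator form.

(- (b * b))   [cost 6]

step 1: mul_one (→) rewrites (1 * 1) into 1, now (((- (b * (b * 1))) + (a * 0)) + 0)
step 2: mul_one (→) rewrites (b * 1) into b, now (((- (b * b)) + (a * 0)) + 0)
step 3: mul_zero (→) rewrites (a * 0) into 0, now (((- (b * b)) + 0) + 0)
step 4: add_zero (→) rewrites (((- (b * b)) + 0) + 0) into ((- (b * b)) + 0)
step 5: add_zero (→) rewrites ((- (b * b)) + 0) into (- (b * b)), reaching cost 6 (bound 6)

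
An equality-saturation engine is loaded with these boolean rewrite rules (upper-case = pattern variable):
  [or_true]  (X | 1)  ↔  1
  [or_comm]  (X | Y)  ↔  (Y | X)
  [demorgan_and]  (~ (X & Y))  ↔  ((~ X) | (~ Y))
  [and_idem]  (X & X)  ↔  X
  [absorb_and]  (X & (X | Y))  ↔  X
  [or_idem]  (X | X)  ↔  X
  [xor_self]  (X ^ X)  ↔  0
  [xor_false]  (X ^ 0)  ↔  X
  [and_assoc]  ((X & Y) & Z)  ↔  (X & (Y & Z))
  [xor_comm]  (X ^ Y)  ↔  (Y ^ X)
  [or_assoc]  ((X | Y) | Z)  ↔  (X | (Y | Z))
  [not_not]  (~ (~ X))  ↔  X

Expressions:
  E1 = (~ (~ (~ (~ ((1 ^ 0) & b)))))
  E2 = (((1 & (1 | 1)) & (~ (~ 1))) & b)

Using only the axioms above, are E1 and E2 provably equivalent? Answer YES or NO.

1. [not_not →] (~ (~ (~ (~ ((1 ^ 0) & b)))))  →  (~ (~ ((1 ^ 0) & b)))
2. [not_not →] (~ (~ ((1 ^ 0) & b)))  →  ((1 ^ 0) & b)
3. [xor_false →] (1 ^ 0)  →  1;  E1 = (1 & b)
4. [and_idem ←] 1  →  (1 & 1);  E1 = ((1 & 1) & b)
5. [absorb_and ←] 1  →  (1 & (1 | 1));  E1 = (((1 & (1 | 1)) & 1) & b)
6. [not_not ←] 1  →  (~ (~ 1));  this is E2

YES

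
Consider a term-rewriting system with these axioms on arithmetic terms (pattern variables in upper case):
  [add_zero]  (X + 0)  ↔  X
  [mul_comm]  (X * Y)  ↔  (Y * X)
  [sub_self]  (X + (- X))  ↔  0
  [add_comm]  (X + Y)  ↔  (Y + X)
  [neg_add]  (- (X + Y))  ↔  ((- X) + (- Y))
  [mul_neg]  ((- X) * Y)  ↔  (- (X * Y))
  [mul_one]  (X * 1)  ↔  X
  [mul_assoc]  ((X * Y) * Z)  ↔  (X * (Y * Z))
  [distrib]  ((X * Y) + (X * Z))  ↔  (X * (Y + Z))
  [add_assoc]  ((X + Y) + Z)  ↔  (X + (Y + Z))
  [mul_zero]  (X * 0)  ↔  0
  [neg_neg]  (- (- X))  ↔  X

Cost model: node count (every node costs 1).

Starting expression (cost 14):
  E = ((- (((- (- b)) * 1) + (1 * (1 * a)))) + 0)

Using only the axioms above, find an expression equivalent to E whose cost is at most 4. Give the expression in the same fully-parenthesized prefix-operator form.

(1) ((- (((- (- b)) * 1) + (1 * (1 * a)))) + 0)  =[add_zero →]=  (- (((- (- b)) * 1) + (1 * (1 * a))))
(2) (1 * a)  =[mul_comm →]=  (a * 1)    ⊢ (- (((- (- b)) * 1) + (1 * (a * 1))))
(3) (1 * (a * 1))  =[mul_comm →]=  ((a * 1) * 1)    ⊢ (- (((- (- b)) * 1) + ((a * 1) * 1)))
(4) ((- (- b)) * 1)  =[mul_one →]=  (- (- b))    ⊢ (- ((- (- b)) + ((a * 1) * 1)))
(5) (- (- b))  =[neg_neg →]=  b    ⊢ (- (b + ((a * 1) * 1)))
(6) ((a * 1) * 1)  =[mul_one →]=  (a * 1)    ⊢ (- (b + (a * 1)))
(7) (b + (a * 1))  =[add_comm →]=  ((a * 1) + b)    ⊢ (- ((a * 1) + b))
(8) (a * 1)  =[mul_one →]=  a    ⊢ cost 4, within 4

(- (a + b))   [cost 4]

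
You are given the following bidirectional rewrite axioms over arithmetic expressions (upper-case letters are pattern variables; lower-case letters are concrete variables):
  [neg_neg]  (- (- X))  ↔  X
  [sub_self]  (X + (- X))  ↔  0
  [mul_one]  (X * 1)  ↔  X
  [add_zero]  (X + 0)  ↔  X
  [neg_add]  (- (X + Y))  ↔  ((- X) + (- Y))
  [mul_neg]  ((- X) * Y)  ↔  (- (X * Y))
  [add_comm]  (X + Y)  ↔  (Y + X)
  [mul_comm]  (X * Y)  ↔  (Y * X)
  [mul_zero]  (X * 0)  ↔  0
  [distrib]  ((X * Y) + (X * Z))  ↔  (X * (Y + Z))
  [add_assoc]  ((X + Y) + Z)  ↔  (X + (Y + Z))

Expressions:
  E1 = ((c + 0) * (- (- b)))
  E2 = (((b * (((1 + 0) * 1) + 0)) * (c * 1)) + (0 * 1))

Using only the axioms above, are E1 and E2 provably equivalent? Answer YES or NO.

step 1: neg_neg (→) rewrites (- (- b)) into b, now ((c + 0) * b)
step 2: mul_comm (→) rewrites ((c + 0) * b) into (b * (c + 0))
step 3: add_zero (→) rewrites (c + 0) into c, now (b * c)
step 4: add_zero (←) rewrites (b * c) into ((b * c) + 0)
step 5: mul_one (←) rewrites 0 into (0 * 1), now ((b * c) + (0 * 1))
step 6: mul_one (←) rewrites b into (b * 1), now (((b * 1) * c) + (0 * 1))
step 7: add_zero (←) rewrites 1 into (1 + 0), now (((b * (1 + 0)) * c) + (0 * 1))
step 8: mul_one (←) rewrites c into (c * 1), now (((b * (1 + 0)) * (c * 1)) + (0 * 1))
step 9: add_zero (←) rewrites 1 into (1 + 0), now (((b * ((1 + 0) + 0)) * (c * 1)) + (0 * 1))
step 10: mul_one (←) rewrites (1 + 0) into ((1 + 0) * 1), which is E2

YES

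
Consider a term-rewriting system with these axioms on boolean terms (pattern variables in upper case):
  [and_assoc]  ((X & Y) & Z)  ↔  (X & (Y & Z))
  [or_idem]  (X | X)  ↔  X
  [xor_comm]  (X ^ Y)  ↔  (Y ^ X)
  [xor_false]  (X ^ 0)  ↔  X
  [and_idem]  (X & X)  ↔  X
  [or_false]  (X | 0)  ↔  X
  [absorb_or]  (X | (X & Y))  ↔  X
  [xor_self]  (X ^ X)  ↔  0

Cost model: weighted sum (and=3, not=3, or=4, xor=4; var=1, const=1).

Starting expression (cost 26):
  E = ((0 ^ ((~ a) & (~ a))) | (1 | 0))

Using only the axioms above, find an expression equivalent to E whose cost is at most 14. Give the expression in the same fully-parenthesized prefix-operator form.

((~ a) | (1 | 0))   [cost 14]

1. [and_idem →] ((~ a) & (~ a))  →  (~ a);  E = ((0 ^ (~ a)) | (1 | 0))
2. [xor_comm →] (0 ^ (~ a))  →  ((~ a) ^ 0);  E = (((~ a) ^ 0) | (1 | 0))
3. [xor_false →] ((~ a) ^ 0)  →  (~ a);  cost 14 ≤ 14, done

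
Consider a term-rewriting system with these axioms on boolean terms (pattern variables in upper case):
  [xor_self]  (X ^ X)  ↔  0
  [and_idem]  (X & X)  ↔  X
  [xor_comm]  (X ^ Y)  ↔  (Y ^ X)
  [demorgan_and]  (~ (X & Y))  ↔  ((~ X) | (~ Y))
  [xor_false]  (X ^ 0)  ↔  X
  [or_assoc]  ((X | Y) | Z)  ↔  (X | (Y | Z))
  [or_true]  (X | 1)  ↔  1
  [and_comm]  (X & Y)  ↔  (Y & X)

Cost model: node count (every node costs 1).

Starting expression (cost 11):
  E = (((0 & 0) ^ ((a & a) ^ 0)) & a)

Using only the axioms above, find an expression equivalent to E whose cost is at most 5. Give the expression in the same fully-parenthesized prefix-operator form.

((0 ^ a) & a)   [cost 5]

1. [and_idem →] (a & a)  →  a;  E = (((0 & 0) ^ (a ^ 0)) & a)
2. [xor_false →] (a ^ 0)  →  a;  E = (((0 & 0) ^ a) & a)
3. [and_idem →] (0 & 0)  →  0;  cost 5 ≤ 5, done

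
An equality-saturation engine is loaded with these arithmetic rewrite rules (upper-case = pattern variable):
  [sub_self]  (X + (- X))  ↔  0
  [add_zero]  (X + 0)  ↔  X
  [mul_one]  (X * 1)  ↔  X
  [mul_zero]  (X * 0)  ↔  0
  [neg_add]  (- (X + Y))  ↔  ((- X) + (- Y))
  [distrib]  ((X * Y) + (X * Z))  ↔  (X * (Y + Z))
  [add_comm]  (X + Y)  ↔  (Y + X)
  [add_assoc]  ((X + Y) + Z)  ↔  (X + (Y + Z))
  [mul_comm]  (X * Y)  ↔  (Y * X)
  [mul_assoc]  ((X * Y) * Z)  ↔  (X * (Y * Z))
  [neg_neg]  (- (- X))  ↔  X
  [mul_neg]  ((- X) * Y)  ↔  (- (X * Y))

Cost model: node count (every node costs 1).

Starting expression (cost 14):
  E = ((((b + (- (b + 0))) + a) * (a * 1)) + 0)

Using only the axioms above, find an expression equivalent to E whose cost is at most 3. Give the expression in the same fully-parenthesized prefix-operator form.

(a * a)   [cost 3]

1. [add_zero →] (b + 0)  →  b;  E = ((((b + (- b)) + a) * (a * 1)) + 0)
2. [add_zero →] ((((b + (- b)) + a) * (a * 1)) + 0)  →  (((b + (- b)) + a) * (a * 1))
3. [sub_self →] (b + (- b))  →  0;  E = ((0 + a) * (a * 1))
4. [add_comm →] (0 + a)  →  (a + 0);  E = ((a + 0) * (a * 1))
5. [mul_one →] (a * 1)  →  a;  E = ((a + 0) * a)
6. [add_zero →] (a + 0)  →  a;  cost 3 ≤ 3, done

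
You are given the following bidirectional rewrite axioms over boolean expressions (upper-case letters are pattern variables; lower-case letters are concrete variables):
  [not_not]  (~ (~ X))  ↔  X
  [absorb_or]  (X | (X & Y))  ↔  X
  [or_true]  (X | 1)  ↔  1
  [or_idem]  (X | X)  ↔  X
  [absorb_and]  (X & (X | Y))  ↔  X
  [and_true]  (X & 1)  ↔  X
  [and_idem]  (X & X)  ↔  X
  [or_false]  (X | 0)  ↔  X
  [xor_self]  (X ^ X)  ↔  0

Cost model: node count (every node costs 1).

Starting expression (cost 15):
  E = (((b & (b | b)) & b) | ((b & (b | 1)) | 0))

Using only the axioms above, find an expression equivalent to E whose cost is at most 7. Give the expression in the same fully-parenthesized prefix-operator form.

step 1: or_idem (→) rewrites (b | b) into b, now (((b & b) & b) | ((b & (b | 1)) | 0))
step 2: and_idem (→) rewrites (b & b) into b, now ((b & b) | ((b & (b | 1)) | 0))
step 3: absorb_and (→) rewrites (b & (b | 1)) into b, reaching cost 7 (bound 7)

((b & b) | (b | 0))   [cost 7]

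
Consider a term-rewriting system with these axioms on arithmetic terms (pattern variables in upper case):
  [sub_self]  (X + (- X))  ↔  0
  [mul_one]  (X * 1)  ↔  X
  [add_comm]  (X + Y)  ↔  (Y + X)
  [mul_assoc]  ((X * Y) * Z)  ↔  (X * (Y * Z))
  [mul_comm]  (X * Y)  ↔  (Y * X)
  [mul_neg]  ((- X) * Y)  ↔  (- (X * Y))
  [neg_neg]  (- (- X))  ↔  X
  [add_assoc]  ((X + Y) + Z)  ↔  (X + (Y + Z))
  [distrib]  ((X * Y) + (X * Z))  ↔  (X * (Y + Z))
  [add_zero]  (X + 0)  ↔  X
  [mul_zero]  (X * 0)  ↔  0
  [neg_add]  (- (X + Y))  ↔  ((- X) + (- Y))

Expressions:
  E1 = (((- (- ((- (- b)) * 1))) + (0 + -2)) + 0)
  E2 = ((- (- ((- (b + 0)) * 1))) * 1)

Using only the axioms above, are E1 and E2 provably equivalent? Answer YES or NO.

NO

Every axiom is a valid identity, so a rewrite proof would force E1 and E2 to agree under every assignment.
At b=0: E1 = -2 but E2 = 0; they differ, so no derivation exists.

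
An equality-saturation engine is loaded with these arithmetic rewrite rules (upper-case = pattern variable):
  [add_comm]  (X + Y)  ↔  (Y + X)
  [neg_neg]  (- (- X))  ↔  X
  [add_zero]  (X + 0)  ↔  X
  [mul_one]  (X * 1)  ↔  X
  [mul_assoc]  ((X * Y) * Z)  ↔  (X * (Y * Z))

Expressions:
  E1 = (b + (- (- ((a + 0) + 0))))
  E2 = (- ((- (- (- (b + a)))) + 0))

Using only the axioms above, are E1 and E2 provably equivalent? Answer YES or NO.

step 1: add_zero (→) rewrites (a + 0) into a, now (b + (- (- (a + 0))))
step 2: add_zero (→) rewrites (a + 0) into a, now (b + (- (- a)))
step 3: neg_neg (→) rewrites (- (- a)) into a, now (b + a)
step 4: neg_neg (←) rewrites (b + a) into (- (- (b + a)))
step 5: add_zero (←) rewrites (- (b + a)) into ((- (b + a)) + 0), now (- ((- (b + a)) + 0))
step 6: neg_neg (←) rewrites (- (b + a)) into (- (- (- (b + a)))), which is E2

YES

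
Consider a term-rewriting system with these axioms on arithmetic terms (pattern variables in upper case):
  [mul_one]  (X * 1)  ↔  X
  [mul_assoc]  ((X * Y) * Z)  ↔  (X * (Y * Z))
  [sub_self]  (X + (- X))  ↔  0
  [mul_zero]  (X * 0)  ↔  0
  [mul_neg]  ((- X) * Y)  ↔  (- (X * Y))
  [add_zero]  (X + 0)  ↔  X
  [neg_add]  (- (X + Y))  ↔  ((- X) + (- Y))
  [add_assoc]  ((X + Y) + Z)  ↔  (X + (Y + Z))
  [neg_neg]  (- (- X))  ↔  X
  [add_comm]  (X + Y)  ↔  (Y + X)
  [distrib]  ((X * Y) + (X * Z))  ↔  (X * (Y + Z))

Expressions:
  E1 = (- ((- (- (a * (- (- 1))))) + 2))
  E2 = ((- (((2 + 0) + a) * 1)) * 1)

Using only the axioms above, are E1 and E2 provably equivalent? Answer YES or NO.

YES

step 1: neg_neg (→) rewrites (- (- 1)) into 1, now (- ((- (- (a * 1))) + 2))
step 2: mul_one (→) rewrites (a * 1) into a, now (- ((- (- a)) + 2))
step 3: neg_neg (→) rewrites (- (- a)) into a, now (- (a + 2))
step 4: mul_one (←) rewrites (- (a + 2)) into ((- (a + 2)) * 1)
step 5: mul_one (←) rewrites (a + 2) into ((a + 2) * 1), now ((- ((a + 2) * 1)) * 1)
step 6: add_comm (→) rewrites (a + 2) into (2 + a), now ((- ((2 + a) * 1)) * 1)
step 7: add_zero (←) rewrites 2 into (2 + 0), which is E2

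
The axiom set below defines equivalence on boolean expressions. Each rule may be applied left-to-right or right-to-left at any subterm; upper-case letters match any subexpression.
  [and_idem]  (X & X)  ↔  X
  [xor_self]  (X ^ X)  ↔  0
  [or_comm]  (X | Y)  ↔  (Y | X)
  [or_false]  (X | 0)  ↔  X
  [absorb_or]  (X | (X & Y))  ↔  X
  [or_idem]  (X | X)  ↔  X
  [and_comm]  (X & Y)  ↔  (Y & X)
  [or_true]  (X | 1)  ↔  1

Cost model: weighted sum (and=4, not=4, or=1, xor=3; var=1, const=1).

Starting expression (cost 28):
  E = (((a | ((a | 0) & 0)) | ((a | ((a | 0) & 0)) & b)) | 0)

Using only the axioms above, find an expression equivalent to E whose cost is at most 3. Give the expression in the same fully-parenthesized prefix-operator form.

(a | 0)   [cost 3]

(1) ((a | ((a | 0) & 0)) | ((a | ((a | 0) & 0)) & b))  =[absorb_or →]=  (a | ((a | 0) & 0))    ⊢ ((a | ((a | 0) & 0)) | 0)
(2) (a | 0)  =[or_false →]=  a    ⊢ ((a | (a & 0)) | 0)
(3) (a | (a & 0))  =[absorb_or →]=  a    ⊢ cost 3, within 3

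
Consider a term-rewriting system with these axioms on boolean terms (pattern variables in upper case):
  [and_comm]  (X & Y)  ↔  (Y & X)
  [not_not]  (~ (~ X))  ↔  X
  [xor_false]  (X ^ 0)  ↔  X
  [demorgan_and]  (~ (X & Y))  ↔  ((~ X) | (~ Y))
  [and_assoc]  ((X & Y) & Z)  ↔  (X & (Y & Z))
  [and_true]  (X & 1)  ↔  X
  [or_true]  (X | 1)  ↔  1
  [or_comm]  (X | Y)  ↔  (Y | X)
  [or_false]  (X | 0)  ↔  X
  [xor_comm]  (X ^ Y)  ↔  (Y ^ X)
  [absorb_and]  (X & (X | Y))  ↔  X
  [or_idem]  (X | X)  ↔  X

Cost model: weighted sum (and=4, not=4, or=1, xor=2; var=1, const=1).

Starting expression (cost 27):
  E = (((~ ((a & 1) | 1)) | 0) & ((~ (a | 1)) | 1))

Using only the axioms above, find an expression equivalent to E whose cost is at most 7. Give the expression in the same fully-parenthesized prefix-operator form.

(1) (a & 1)  =[and_true →]=  a    ⊢ (((~ (a | 1)) | 0) & ((~ (a | 1)) | 1))
(2) ((~ (a | 1)) | 0)  =[or_false →]=  (~ (a | 1))    ⊢ ((~ (a | 1)) & ((~ (a | 1)) | 1))
(3) ((~ (a | 1)) & ((~ (a | 1)) | 1))  =[absorb_and →]=  (~ (a | 1))    ⊢ cost 7, within 7

(~ (a | 1))   [cost 7]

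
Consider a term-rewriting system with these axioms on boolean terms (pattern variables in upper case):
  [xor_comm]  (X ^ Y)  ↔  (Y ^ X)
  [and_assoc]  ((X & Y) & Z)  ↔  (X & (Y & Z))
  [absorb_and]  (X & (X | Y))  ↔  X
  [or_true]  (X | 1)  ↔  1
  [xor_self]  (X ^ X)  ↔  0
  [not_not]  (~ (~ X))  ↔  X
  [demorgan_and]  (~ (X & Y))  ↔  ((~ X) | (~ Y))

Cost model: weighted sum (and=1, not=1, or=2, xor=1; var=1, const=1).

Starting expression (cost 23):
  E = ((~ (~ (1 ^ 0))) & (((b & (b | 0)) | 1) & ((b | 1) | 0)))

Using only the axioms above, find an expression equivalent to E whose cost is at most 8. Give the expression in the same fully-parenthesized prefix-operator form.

1. [absorb_and →] (b & (b | 0))  →  b;  E = ((~ (~ (1 ^ 0))) & ((b | 1) & ((b | 1) | 0)))
2. [not_not →] (~ (~ (1 ^ 0)))  →  (1 ^ 0);  E = ((1 ^ 0) & ((b | 1) & ((b | 1) | 0)))
3. [absorb_and →] ((b | 1) & ((b | 1) | 0))  →  (b | 1);  cost 8 ≤ 8, done

((1 ^ 0) & (b | 1))   [cost 8]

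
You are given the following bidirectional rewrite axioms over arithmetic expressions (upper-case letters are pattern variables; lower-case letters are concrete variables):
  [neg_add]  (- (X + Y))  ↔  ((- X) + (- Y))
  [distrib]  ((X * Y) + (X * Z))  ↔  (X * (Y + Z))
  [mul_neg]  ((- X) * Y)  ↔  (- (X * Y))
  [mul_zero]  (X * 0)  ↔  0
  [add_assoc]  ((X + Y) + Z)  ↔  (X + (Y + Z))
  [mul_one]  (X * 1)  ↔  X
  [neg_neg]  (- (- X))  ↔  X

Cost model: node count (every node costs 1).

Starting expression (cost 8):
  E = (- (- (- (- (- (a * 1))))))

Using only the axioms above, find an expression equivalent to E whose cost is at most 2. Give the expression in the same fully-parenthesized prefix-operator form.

(1) (- (- (a * 1)))  =[neg_neg →]=  (a * 1)    ⊢ (- (- (- (a * 1))))
(2) (- (- (- (a * 1))))  =[neg_neg →]=  (- (a * 1))
(3) (a * 1)  =[mul_one →]=  a    ⊢ cost 2, within 2

(- a)   [cost 2]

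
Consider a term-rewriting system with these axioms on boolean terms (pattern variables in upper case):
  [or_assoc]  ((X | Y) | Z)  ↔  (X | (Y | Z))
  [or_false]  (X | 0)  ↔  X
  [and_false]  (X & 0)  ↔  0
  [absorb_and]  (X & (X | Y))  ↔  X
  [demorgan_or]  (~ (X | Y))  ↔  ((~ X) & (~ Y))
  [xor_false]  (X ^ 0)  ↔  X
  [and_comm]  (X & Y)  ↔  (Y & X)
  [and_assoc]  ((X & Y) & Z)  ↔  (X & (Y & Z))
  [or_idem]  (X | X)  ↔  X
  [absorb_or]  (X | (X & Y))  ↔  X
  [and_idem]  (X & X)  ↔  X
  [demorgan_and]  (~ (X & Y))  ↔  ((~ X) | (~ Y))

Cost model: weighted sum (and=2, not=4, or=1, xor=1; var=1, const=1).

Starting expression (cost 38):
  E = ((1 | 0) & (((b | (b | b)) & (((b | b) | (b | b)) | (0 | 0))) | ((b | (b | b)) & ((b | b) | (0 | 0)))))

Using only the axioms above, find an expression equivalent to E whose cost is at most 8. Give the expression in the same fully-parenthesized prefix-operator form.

((1 | 0) & (b | b))   [cost 8]

step 1: or_idem (→) rewrites ((b | b) | (b | b)) into (b | b), now ((1 | 0) & (((b | (b | b)) & ((b | b) | (0 | 0))) | ((b | (b | b)) & ((b | b) | (0 | 0)))))
step 2: or_idem (→) rewrites (((b | (b | b)) & ((b | b) | (0 | 0))) | ((b | (b | b)) & ((b | b) | (0 | 0)))) into ((b | (b | b)) & ((b | b) | (0 | 0))), now ((1 | 0) & ((b | (b | b)) & ((b | b) | (0 | 0))))
step 3: or_idem (→) rewrites (b | b) into b, now ((1 | 0) & ((b | b) & ((b | b) | (0 | 0))))
step 4: or_idem (→) rewrites (0 | 0) into 0, now ((1 | 0) & ((b | b) & ((b | b) | 0)))
step 5: absorb_and (→) rewrites ((b | b) & ((b | b) | 0)) into (b | b), reaching cost 8 (bound 8)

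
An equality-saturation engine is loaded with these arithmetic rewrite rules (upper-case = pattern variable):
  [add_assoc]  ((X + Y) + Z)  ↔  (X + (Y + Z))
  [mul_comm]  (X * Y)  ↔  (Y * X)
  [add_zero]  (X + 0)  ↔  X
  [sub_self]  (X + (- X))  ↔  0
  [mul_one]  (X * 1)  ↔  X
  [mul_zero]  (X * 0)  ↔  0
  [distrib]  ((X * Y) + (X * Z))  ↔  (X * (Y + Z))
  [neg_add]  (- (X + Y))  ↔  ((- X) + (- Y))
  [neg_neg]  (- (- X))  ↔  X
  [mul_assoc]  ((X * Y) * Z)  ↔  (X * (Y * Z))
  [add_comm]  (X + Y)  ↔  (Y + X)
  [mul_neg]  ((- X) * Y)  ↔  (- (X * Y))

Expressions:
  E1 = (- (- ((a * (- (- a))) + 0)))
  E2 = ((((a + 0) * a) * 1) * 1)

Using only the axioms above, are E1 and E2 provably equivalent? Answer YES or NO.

step 1: add_zero (→) rewrites ((a * (- (- a))) + 0) into (a * (- (- a))), now (- (- (a * (- (- a)))))
step 2: neg_neg (→) rewrites (- (- (a * (- (- a))))) into (a * (- (- a)))
step 3: neg_neg (→) rewrites (- (- a)) into a, now (a * a)
step 4: mul_one (←) rewrites (a * a) into ((a * a) * 1)
step 5: add_zero (←) rewrites a into (a + 0), now (((a + 0) * a) * 1)
step 6: mul_one (←) rewrites (((a + 0) * a) * 1) into ((((a + 0) * a) * 1) * 1), which is E2

YES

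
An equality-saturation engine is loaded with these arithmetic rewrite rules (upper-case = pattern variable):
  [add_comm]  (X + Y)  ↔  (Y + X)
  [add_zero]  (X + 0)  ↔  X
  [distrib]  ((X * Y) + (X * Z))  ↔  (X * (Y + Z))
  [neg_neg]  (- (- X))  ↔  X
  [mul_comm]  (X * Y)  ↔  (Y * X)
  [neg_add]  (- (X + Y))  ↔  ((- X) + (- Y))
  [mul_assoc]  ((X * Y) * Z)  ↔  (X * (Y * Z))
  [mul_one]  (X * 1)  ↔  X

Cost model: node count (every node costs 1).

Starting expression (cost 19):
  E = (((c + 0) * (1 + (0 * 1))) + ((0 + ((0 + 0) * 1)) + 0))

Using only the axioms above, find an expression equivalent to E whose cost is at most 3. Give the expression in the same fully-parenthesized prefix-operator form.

1. [add_zero →] ((0 + ((0 + 0) * 1)) + 0)  →  (0 + ((0 + 0) * 1));  E = (((c + 0) * (1 + (0 * 1))) + (0 + ((0 + 0) * 1)))
2. [mul_one →] ((0 + 0) * 1)  →  (0 + 0);  E = (((c + 0) * (1 + (0 * 1))) + (0 + (0 + 0)))
3. [add_zero →] (0 + 0)  →  0;  E = (((c + 0) * (1 + (0 * 1))) + (0 + 0))
4. [mul_one →] (0 * 1)  →  0;  E = (((c + 0) * (1 + 0)) + (0 + 0))
5. [add_zero →] (1 + 0)  →  1;  E = (((c + 0) * 1) + (0 + 0))
6. [add_zero →] (0 + 0)  →  0;  E = (((c + 0) * 1) + 0)
7. [add_zero →] (c + 0)  →  c;  E = ((c * 1) + 0)
8. [mul_one →] (c * 1)  →  c;  cost 3 ≤ 3, done

(c + 0)   [cost 3]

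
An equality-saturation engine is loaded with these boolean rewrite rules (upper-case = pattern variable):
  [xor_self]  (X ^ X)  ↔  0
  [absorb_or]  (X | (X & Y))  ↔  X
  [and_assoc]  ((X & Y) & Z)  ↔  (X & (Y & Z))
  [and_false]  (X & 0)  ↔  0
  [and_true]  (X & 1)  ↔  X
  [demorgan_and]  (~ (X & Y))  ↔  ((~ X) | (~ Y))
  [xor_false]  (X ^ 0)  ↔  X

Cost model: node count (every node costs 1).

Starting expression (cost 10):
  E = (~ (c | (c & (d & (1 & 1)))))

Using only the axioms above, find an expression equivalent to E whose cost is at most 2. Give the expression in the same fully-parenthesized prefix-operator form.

(~ c)   [cost 2]

(1) (1 & 1)  =[and_true →]=  1    ⊢ (~ (c | (c & (d & 1))))
(2) (d & 1)  =[and_true →]=  d    ⊢ (~ (c | (c & d)))
(3) (c | (c & d))  =[absorb_or →]=  c    ⊢ cost 2, within 2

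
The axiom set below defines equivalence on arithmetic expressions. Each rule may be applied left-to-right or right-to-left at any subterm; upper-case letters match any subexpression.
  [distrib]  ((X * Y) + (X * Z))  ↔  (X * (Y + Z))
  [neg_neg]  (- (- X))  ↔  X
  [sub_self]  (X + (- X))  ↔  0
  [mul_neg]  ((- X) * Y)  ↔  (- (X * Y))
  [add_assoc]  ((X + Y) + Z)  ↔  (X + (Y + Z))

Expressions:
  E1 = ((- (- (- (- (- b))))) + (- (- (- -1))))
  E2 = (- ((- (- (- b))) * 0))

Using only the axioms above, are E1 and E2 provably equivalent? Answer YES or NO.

All listed rules preserve value, hence provable equivalence implies equal values everywhere; look for a separating assignment.
b=0 gives E1 ↦ 1, E2 ↦ 0; values differ ⇒ not provably equivalent.

NO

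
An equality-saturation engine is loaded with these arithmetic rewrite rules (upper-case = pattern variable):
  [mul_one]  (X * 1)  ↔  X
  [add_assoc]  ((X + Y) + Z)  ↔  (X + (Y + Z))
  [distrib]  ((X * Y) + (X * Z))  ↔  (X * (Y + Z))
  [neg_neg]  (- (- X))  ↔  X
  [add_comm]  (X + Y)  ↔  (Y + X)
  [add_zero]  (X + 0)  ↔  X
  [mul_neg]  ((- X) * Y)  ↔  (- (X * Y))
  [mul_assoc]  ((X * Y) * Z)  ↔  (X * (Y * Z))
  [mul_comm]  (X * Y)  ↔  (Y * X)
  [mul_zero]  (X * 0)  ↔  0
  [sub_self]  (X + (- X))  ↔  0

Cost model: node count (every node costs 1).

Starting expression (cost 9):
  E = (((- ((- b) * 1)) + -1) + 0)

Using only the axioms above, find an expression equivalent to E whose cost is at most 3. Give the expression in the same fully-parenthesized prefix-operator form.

step 1: mul_one (→) rewrites ((- b) * 1) into (- b), now (((- (- b)) + -1) + 0)
step 2: neg_neg (→) rewrites (- (- b)) into b, now ((b + -1) + 0)
step 3: add_zero (→) rewrites ((b + -1) + 0) into (b + -1), reaching cost 3 (bound 3)

(b + -1)   [cost 3]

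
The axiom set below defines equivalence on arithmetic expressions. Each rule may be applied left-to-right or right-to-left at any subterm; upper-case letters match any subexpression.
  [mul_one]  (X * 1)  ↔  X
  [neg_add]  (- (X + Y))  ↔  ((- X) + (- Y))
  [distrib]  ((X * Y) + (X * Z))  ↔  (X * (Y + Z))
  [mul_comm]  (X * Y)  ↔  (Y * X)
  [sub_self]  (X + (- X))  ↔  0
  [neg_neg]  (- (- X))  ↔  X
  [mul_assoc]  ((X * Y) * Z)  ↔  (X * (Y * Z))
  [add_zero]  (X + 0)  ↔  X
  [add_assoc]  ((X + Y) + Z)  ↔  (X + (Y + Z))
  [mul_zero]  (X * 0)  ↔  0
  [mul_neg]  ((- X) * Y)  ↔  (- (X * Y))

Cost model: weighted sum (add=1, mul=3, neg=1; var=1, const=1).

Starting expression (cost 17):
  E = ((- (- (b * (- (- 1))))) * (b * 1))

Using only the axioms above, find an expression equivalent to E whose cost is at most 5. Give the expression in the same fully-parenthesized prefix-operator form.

(b * b)   [cost 5]

step 1: neg_neg (→) rewrites (- (- 1)) into 1, now ((- (- (b * 1))) * (b * 1))
step 2: neg_neg (→) rewrites (- (- (b * 1))) into (b * 1), now ((b * 1) * (b * 1))
step 3: mul_one (→) rewrites (b * 1) into b, now ((b * 1) * b)
step 4: mul_one (→) rewrites (b * 1) into b, reaching cost 5 (bound 5)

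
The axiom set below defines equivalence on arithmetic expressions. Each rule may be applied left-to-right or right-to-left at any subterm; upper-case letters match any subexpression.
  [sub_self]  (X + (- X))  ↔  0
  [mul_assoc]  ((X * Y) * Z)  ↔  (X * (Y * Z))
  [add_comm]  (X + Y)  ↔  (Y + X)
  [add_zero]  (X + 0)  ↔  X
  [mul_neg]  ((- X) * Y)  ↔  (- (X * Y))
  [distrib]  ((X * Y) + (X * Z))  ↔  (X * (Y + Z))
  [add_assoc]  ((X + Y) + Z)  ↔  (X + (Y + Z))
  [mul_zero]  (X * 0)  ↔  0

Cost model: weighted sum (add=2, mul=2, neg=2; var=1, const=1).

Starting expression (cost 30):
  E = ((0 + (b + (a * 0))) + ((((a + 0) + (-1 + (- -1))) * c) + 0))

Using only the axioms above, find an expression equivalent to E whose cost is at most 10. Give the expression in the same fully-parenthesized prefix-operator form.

((0 + b) + (a * c))   [cost 10]

1. [sub_self →] (-1 + (- -1))  →  0;  E = ((0 + (b + (a * 0))) + ((((a + 0) + 0) * c) + 0))
2. [mul_zero →] (a * 0)  →  0;  E = ((0 + (b + 0)) + ((((a + 0) + 0) * c) + 0))
3. [add_zero →] (a + 0)  →  a;  E = ((0 + (b + 0)) + (((a + 0) * c) + 0))
4. [add_zero →] (b + 0)  →  b;  E = ((0 + b) + (((a + 0) * c) + 0))
5. [add_zero →] (((a + 0) * c) + 0)  →  ((a + 0) * c);  E = ((0 + b) + ((a + 0) * c))
6. [add_zero →] (a + 0)  →  a;  cost 10 ≤ 10, done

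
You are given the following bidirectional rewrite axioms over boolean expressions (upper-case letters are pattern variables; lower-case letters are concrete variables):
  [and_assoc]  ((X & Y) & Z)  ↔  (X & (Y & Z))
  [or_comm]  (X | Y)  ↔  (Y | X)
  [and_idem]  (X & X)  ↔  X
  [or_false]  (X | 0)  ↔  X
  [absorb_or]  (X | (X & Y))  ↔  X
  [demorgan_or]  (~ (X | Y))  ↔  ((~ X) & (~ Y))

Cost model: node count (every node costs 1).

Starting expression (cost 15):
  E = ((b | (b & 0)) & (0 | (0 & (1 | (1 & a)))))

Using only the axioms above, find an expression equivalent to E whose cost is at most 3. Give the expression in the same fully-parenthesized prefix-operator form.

step 1: absorb_or (→) rewrites (1 | (1 & a)) into 1, now ((b | (b & 0)) & (0 | (0 & 1)))
step 2: absorb_or (→) rewrites (b | (b & 0)) into b, now (b & (0 | (0 & 1)))
step 3: absorb_or (→) rewrites (0 | (0 & 1)) into 0, reaching cost 3 (bound 3)

(b & 0)   [cost 3]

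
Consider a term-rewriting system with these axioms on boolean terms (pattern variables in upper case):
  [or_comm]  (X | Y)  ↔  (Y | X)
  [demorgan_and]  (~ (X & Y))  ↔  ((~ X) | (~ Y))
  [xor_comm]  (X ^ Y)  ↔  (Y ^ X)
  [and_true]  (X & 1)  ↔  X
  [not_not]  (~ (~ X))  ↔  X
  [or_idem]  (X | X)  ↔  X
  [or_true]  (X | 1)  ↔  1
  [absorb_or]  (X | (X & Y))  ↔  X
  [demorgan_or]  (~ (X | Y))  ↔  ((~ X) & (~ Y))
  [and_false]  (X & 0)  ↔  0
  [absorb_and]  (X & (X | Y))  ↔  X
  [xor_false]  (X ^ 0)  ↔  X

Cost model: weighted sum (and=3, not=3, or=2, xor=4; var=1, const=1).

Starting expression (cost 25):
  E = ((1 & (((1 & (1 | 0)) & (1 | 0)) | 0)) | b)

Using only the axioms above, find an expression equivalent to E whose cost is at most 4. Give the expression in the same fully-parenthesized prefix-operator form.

(1) (1 & (1 | 0))  =[absorb_and →]=  1    ⊢ ((1 & ((1 & (1 | 0)) | 0)) | b)
(2) (1 & (1 | 0))  =[absorb_and →]=  1    ⊢ ((1 & (1 | 0)) | b)
(3) (1 & (1 | 0))  =[absorb_and →]=  1    ⊢ cost 4, within 4

(1 | b)   [cost 4]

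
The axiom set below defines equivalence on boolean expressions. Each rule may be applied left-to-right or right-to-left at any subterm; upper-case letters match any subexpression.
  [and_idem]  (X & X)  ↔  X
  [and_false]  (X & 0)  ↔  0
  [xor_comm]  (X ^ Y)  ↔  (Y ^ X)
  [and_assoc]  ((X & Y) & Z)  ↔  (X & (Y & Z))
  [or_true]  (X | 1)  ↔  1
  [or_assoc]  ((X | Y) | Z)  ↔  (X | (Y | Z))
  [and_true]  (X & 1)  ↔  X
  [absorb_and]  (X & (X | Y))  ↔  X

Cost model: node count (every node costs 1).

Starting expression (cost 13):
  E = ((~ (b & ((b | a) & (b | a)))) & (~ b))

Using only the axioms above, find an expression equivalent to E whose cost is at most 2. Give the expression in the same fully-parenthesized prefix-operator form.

step 1: and_idem (→) rewrites ((b | a) & (b | a)) into (b | a), now ((~ (b & (b | a))) & (~ b))
step 2: absorb_and (→) rewrites (b & (b | a)) into b, now ((~ b) & (~ b))
step 3: and_idem (→) rewrites ((~ b) & (~ b)) into (~ b), reaching cost 2 (bound 2)

(~ b)   [cost 2]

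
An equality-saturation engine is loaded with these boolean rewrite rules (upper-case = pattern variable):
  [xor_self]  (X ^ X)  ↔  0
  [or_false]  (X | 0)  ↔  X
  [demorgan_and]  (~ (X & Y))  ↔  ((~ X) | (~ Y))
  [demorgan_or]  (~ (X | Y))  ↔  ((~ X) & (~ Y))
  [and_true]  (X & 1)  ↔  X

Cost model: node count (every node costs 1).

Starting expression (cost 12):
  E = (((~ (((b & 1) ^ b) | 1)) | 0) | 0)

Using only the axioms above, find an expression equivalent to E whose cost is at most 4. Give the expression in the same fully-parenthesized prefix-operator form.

(~ (0 | 1))   [cost 4]

(1) ((~ (((b & 1) ^ b) | 1)) | 0)  =[or_false →]=  (~ (((b & 1) ^ b) | 1))    ⊢ ((~ (((b & 1) ^ b) | 1)) | 0)
(2) (b & 1)  =[and_true →]=  b    ⊢ ((~ ((b ^ b) | 1)) | 0)
(3) ((~ ((b ^ b) | 1)) | 0)  =[or_false →]=  (~ ((b ^ b) | 1))
(4) (b ^ b)  =[xor_self →]=  0    ⊢ cost 4, within 4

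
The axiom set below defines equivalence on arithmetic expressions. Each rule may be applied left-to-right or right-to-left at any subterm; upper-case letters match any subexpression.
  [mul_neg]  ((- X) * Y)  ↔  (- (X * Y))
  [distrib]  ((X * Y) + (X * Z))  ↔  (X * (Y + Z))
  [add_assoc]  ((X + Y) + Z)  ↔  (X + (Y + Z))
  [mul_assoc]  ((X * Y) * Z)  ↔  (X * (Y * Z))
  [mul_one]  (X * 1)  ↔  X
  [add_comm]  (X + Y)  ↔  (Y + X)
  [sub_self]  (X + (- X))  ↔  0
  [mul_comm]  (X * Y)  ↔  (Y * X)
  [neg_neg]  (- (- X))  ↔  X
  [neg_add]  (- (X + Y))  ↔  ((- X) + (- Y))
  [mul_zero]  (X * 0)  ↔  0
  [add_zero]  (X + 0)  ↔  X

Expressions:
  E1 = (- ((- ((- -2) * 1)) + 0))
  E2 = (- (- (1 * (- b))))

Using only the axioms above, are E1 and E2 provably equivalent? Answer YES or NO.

Every axiom is a valid identity, so a rewrite proof would force E1 and E2 to agree under every assignment.
At b=0: E1 = 2 but E2 = 0; they differ, so no derivation exists.

NO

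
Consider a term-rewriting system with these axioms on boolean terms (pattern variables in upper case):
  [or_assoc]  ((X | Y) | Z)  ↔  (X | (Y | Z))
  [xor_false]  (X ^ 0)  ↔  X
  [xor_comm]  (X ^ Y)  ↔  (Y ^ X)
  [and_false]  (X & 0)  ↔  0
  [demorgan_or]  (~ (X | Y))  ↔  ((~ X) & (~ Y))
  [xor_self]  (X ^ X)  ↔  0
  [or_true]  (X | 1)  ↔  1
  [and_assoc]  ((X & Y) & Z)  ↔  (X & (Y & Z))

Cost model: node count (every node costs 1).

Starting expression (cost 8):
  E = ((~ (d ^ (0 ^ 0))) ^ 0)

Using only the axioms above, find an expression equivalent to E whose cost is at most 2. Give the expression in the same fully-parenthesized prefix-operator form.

step 1: xor_false (→) rewrites (0 ^ 0) into 0, now ((~ (d ^ 0)) ^ 0)
step 2: xor_false (→) rewrites ((~ (d ^ 0)) ^ 0) into (~ (d ^ 0))
step 3: xor_false (→) rewrites (d ^ 0) into d, reaching cost 2 (bound 2)

(~ d)   [cost 2]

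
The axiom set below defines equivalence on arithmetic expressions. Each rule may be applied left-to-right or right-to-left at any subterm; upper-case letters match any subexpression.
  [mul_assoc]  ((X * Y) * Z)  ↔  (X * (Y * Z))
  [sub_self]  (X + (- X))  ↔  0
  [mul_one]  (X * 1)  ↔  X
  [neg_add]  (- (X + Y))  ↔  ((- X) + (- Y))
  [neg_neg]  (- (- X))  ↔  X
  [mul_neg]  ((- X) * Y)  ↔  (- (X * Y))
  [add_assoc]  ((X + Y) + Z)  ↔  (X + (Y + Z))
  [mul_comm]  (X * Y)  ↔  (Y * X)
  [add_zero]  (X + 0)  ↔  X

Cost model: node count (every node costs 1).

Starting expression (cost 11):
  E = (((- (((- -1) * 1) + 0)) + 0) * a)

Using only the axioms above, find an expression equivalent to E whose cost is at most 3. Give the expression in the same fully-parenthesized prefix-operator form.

(1) (((- -1) * 1) + 0)  =[add_zero →]=  ((- -1) * 1)    ⊢ (((- ((- -1) * 1)) + 0) * a)
(2) ((- ((- -1) * 1)) + 0)  =[add_zero →]=  (- ((- -1) * 1))    ⊢ ((- ((- -1) * 1)) * a)
(3) ((- -1) * 1)  =[mul_one →]=  (- -1)    ⊢ ((- (- -1)) * a)
(4) (- (- -1))  =[neg_neg →]=  -1    ⊢ cost 3, within 3

(-1 * a)   [cost 3]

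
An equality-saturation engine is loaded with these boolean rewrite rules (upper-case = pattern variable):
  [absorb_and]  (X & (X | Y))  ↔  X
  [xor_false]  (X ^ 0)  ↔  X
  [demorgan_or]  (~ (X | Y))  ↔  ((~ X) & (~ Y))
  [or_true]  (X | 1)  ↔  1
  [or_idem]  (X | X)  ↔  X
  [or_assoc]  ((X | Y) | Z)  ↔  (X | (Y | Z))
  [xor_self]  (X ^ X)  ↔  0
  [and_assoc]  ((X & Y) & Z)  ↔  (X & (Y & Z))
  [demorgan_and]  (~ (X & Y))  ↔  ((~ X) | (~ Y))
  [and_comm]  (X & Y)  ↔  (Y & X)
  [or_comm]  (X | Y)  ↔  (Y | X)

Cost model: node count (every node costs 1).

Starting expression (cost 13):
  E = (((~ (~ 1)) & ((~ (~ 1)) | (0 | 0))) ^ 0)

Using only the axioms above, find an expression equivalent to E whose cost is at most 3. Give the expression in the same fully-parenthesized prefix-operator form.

(~ (~ 1))   [cost 3]

step 1: or_idem (→) rewrites (0 | 0) into 0, now (((~ (~ 1)) & ((~ (~ 1)) | 0)) ^ 0)
step 2: absorb_and (→) rewrites ((~ (~ 1)) & ((~ (~ 1)) | 0)) into (~ (~ 1)), now ((~ (~ 1)) ^ 0)
step 3: xor_false (→) rewrites ((~ (~ 1)) ^ 0) into (~ (~ 1)), reaching cost 3 (bound 3)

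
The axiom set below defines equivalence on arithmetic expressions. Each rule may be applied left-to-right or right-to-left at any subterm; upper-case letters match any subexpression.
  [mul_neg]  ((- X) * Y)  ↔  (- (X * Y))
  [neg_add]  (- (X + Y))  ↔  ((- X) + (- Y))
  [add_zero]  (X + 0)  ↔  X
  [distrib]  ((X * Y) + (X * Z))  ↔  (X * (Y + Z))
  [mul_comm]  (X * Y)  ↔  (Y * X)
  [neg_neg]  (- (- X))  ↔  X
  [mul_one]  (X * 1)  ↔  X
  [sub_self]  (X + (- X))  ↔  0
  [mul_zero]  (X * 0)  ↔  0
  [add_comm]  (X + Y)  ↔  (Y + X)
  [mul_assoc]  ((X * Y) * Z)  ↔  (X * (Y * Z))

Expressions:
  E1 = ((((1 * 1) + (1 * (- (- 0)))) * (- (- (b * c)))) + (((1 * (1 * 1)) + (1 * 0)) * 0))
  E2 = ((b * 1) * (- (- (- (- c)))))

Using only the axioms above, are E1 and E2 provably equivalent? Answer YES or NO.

step 1: neg_neg (→) rewrites (- (- 0)) into 0, now ((((1 * 1) + (1 * 0)) * (- (- (b * c)))) + (((1 * (1 * 1)) + (1 * 0)) * 0))
step 2: mul_one (→) rewrites (1 * 1) into 1, now ((((1 * 1) + (1 * 0)) * (- (- (b * c)))) + (((1 * 1) + (1 * 0)) * 0))
step 3: mul_comm (→) rewrites (b * c) into (c * b), now ((((1 * 1) + (1 * 0)) * (- (- (c * b)))) + (((1 * 1) + (1 * 0)) * 0))
step 4: distrib (→) rewrites ((((1 * 1) + (1 * 0)) * (- (- (c * b)))) + (((1 * 1) + (1 * 0)) * 0)) into (((1 * 1) + (1 * 0)) * ((- (- (c * b))) + 0))
step 5: distrib (→) rewrites ((1 * 1) + (1 * 0)) into (1 * (1 + 0)), now ((1 * (1 + 0)) * ((- (- (c * b))) + 0))
step 6: mul_comm (→) rewrites (c * b) into (b * c), now ((1 * (1 + 0)) * ((- (- (b * c))) + 0))
step 7: neg_neg (→) rewrites (- (- (b * c))) into (b * c), now ((1 * (1 + 0)) * ((b * c) + 0))
step 8: add_zero (→) rewrites (1 + 0) into 1, now ((1 * 1) * ((b * c) + 0))
step 9: add_zero (→) rewrites ((b * c) + 0) into (b * c), now ((1 * 1) * (b * c))
step 10: mul_one (→) rewrites (1 * 1) into 1, now (1 * (b * c))
step 11: mul_comm (→) rewrites (1 * (b * c)) into ((b * c) * 1)
step 12: mul_one (→) rewrites ((b * c) * 1) into (b * c)
step 13: neg_neg (←) rewrites c into (- (- c)), now (b * (- (- c)))
step 14: neg_neg (←) rewrites (- c) into (- (- (- c))), now (b * (- (- (- (- c)))))
step 15: mul_one (←) rewrites b into (b * 1), which is E2

YES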